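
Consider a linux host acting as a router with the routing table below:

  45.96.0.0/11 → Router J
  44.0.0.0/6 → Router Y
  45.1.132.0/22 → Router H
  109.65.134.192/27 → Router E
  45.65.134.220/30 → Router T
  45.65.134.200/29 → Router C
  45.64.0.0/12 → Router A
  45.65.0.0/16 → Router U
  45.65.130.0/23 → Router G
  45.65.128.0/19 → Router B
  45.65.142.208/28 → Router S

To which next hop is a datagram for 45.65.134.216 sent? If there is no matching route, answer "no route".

Routes whose prefix contains 45.65.134.216:
  44.0.0.0/6 (44.0.0.0 - 47.255.255.255) -> Router Y
  45.64.0.0/12 (45.64.0.0 - 45.79.255.255) -> Router A
  45.65.0.0/16 (45.65.0.0 - 45.65.255.255) -> Router U
  45.65.128.0/19 (45.65.128.0 - 45.65.159.255) -> Router B
More-specific entries that do NOT match:
  45.65.134.220/30 (45.65.134.220 - 45.65.134.223) does not contain 45.65.134.216
  45.65.134.200/29 (45.65.134.200 - 45.65.134.207) does not contain 45.65.134.216
  45.65.142.208/28 (45.65.142.208 - 45.65.142.223) does not contain 45.65.134.216
  109.65.134.192/27 (109.65.134.192 - 109.65.134.223) does not contain 45.65.134.216
  45.65.130.0/23 (45.65.130.0 - 45.65.131.255) does not contain 45.65.134.216
  45.1.132.0/22 (45.1.132.0 - 45.1.135.255) does not contain 45.65.134.216
Longest matching prefix is /19 -> next hop Router B.

Router B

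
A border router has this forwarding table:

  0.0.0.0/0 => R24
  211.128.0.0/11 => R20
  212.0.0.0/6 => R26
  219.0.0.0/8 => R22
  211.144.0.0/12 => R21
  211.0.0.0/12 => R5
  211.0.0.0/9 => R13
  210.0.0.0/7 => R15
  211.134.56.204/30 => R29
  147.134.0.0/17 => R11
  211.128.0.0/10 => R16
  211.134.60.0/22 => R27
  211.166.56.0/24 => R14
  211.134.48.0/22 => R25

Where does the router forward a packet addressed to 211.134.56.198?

R20

Routes whose prefix contains 211.134.56.198:
  0.0.0.0/0 (default, matches everything) -> R24
  210.0.0.0/7 (210.0.0.0 - 211.255.255.255) -> R15
  211.128.0.0/10 (211.128.0.0 - 211.191.255.255) -> R16
  211.128.0.0/11 (211.128.0.0 - 211.159.255.255) -> R20
More-specific entries that do NOT match:
  211.134.56.204/30 (211.134.56.204 - 211.134.56.207) does not contain 211.134.56.198
  211.166.56.0/24 (211.166.56.0 - 211.166.56.255) does not contain 211.134.56.198
  211.134.60.0/22 (211.134.60.0 - 211.134.63.255) does not contain 211.134.56.198
  211.134.48.0/22 (211.134.48.0 - 211.134.51.255) does not contain 211.134.56.198
  147.134.0.0/17 (147.134.0.0 - 147.134.127.255) does not contain 211.134.56.198
  211.144.0.0/12 (211.144.0.0 - 211.159.255.255) does not contain 211.134.56.198
  211.0.0.0/12 (211.0.0.0 - 211.15.255.255) does not contain 211.134.56.198
Longest matching prefix is /11 -> next hop R20.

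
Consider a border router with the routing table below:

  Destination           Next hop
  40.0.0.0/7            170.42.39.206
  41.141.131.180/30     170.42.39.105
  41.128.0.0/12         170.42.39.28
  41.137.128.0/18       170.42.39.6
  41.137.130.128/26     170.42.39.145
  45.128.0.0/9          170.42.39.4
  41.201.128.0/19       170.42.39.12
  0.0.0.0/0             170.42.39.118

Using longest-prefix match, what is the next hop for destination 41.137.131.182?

Routes whose prefix contains 41.137.131.182:
  0.0.0.0/0 (default, matches everything) -> 170.42.39.118
  40.0.0.0/7 (40.0.0.0 - 41.255.255.255) -> 170.42.39.206
  41.128.0.0/12 (41.128.0.0 - 41.143.255.255) -> 170.42.39.28
  41.137.128.0/18 (41.137.128.0 - 41.137.191.255) -> 170.42.39.6
More-specific entries that do NOT match:
  41.141.131.180/30 (41.141.131.180 - 41.141.131.183) does not contain 41.137.131.182
  41.137.130.128/26 (41.137.130.128 - 41.137.130.191) does not contain 41.137.131.182
  41.201.128.0/19 (41.201.128.0 - 41.201.159.255) does not contain 41.137.131.182
Longest matching prefix is /18 -> next hop 170.42.39.6.

170.42.39.6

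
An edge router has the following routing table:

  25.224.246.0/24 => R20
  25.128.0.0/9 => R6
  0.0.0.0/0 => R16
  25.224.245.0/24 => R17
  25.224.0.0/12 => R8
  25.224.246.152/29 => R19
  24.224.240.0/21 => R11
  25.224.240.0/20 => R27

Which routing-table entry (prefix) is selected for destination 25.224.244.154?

Entries matching 25.224.244.154:
  0.0.0.0/0 (default, matches everything)
  25.128.0.0/9 (25.128.0.0 - 25.255.255.255)
  25.224.0.0/12 (25.224.0.0 - 25.239.255.255)
  25.224.240.0/20 (25.224.240.0 - 25.224.255.255)
Most specific is 25.224.240.0/20.

25.224.240.0/20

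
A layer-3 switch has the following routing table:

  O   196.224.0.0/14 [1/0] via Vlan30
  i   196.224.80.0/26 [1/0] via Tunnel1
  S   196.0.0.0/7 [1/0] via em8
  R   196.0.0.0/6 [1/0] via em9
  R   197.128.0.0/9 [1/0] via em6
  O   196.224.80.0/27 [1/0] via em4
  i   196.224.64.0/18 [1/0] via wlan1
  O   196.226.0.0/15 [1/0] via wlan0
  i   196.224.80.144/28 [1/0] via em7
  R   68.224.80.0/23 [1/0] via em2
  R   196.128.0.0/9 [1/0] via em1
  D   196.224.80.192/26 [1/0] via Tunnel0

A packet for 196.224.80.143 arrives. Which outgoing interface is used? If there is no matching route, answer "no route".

wlan1

Routes whose prefix contains 196.224.80.143:
  196.0.0.0/6 (196.0.0.0 - 199.255.255.255) -> em9
  196.0.0.0/7 (196.0.0.0 - 197.255.255.255) -> em8
  196.128.0.0/9 (196.128.0.0 - 196.255.255.255) -> em1
  196.224.0.0/14 (196.224.0.0 - 196.227.255.255) -> Vlan30
  196.224.64.0/18 (196.224.64.0 - 196.224.127.255) -> wlan1
More-specific entries that do NOT match:
  196.224.80.144/28 (196.224.80.144 - 196.224.80.159) does not contain 196.224.80.143
  196.224.80.0/27 (196.224.80.0 - 196.224.80.31) does not contain 196.224.80.143
  196.224.80.0/26 (196.224.80.0 - 196.224.80.63) does not contain 196.224.80.143
  196.224.80.192/26 (196.224.80.192 - 196.224.80.255) does not contain 196.224.80.143
  68.224.80.0/23 (68.224.80.0 - 68.224.81.255) does not contain 196.224.80.143
Longest matching prefix is /18 -> interface wlan1.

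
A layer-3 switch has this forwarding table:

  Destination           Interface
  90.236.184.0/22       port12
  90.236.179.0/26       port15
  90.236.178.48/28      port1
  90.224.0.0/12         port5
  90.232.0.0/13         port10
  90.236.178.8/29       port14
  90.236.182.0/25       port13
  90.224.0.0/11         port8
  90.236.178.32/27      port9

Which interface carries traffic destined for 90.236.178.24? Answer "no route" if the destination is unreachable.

port10

Routes whose prefix contains 90.236.178.24:
  90.224.0.0/11 (90.224.0.0 - 90.255.255.255) -> port8
  90.224.0.0/12 (90.224.0.0 - 90.239.255.255) -> port5
  90.232.0.0/13 (90.232.0.0 - 90.239.255.255) -> port10
More-specific entries that do NOT match:
  90.236.178.8/29 (90.236.178.8 - 90.236.178.15) does not contain 90.236.178.24
  90.236.178.48/28 (90.236.178.48 - 90.236.178.63) does not contain 90.236.178.24
  90.236.178.32/27 (90.236.178.32 - 90.236.178.63) does not contain 90.236.178.24
  90.236.179.0/26 (90.236.179.0 - 90.236.179.63) does not contain 90.236.178.24
  90.236.182.0/25 (90.236.182.0 - 90.236.182.127) does not contain 90.236.178.24
  90.236.184.0/22 (90.236.184.0 - 90.236.187.255) does not contain 90.236.178.24
Longest matching prefix is /13 -> interface port10.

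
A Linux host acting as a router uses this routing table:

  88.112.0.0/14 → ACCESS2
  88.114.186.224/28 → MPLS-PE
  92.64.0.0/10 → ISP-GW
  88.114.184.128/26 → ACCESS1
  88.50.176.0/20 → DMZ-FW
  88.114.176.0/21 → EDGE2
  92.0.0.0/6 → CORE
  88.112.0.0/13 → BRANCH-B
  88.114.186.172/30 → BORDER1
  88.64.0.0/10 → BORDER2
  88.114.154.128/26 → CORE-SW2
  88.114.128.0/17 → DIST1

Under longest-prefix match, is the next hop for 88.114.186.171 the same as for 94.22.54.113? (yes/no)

88.114.186.171: longest match 88.114.128.0/17 -> DIST1
94.22.54.113: longest match 92.0.0.0/6 -> CORE

no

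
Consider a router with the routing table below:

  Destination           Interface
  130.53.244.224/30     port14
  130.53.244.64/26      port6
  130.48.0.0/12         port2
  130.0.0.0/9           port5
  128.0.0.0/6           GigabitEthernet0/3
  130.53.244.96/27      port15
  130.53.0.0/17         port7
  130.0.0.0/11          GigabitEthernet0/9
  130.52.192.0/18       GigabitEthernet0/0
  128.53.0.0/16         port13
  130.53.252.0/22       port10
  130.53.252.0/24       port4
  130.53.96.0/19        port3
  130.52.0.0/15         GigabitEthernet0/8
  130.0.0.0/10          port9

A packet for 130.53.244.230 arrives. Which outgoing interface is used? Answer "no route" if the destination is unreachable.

Routes whose prefix contains 130.53.244.230:
  128.0.0.0/6 (128.0.0.0 - 131.255.255.255) -> GigabitEthernet0/3
  130.0.0.0/9 (130.0.0.0 - 130.127.255.255) -> port5
  130.0.0.0/10 (130.0.0.0 - 130.63.255.255) -> port9
  130.48.0.0/12 (130.48.0.0 - 130.63.255.255) -> port2
  130.52.0.0/15 (130.52.0.0 - 130.53.255.255) -> GigabitEthernet0/8
More-specific entries that do NOT match:
  130.53.244.224/30 (130.53.244.224 - 130.53.244.227) does not contain 130.53.244.230
  130.53.244.96/27 (130.53.244.96 - 130.53.244.127) does not contain 130.53.244.230
  130.53.244.64/26 (130.53.244.64 - 130.53.244.127) does not contain 130.53.244.230
  130.53.252.0/24 (130.53.252.0 - 130.53.252.255) does not contain 130.53.244.230
  130.53.252.0/22 (130.53.252.0 - 130.53.255.255) does not contain 130.53.244.230
  130.53.96.0/19 (130.53.96.0 - 130.53.127.255) does not contain 130.53.244.230
  130.52.192.0/18 (130.52.192.0 - 130.52.255.255) does not contain 130.53.244.230
  130.53.0.0/17 (130.53.0.0 - 130.53.127.255) does not contain 130.53.244.230
  128.53.0.0/16 (128.53.0.0 - 128.53.255.255) does not contain 130.53.244.230
Longest matching prefix is /15 -> interface GigabitEthernet0/8.

GigabitEthernet0/8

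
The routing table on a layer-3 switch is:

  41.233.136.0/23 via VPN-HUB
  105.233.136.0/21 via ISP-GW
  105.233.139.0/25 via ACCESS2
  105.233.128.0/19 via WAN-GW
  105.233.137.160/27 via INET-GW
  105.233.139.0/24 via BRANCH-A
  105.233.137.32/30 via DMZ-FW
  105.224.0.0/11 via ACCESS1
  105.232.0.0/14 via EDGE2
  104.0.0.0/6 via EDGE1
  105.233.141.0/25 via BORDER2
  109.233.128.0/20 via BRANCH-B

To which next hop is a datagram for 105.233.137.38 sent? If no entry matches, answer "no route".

Routes whose prefix contains 105.233.137.38:
  104.0.0.0/6 (104.0.0.0 - 107.255.255.255) -> EDGE1
  105.224.0.0/11 (105.224.0.0 - 105.255.255.255) -> ACCESS1
  105.232.0.0/14 (105.232.0.0 - 105.235.255.255) -> EDGE2
  105.233.128.0/19 (105.233.128.0 - 105.233.159.255) -> WAN-GW
  105.233.136.0/21 (105.233.136.0 - 105.233.143.255) -> ISP-GW
More-specific entries that do NOT match:
  105.233.137.32/30 (105.233.137.32 - 105.233.137.35) does not contain 105.233.137.38
  105.233.137.160/27 (105.233.137.160 - 105.233.137.191) does not contain 105.233.137.38
  105.233.139.0/25 (105.233.139.0 - 105.233.139.127) does not contain 105.233.137.38
  105.233.141.0/25 (105.233.141.0 - 105.233.141.127) does not contain 105.233.137.38
  105.233.139.0/24 (105.233.139.0 - 105.233.139.255) does not contain 105.233.137.38
  41.233.136.0/23 (41.233.136.0 - 41.233.137.255) does not contain 105.233.137.38
Longest matching prefix is /21 -> next hop ISP-GW.

ISP-GW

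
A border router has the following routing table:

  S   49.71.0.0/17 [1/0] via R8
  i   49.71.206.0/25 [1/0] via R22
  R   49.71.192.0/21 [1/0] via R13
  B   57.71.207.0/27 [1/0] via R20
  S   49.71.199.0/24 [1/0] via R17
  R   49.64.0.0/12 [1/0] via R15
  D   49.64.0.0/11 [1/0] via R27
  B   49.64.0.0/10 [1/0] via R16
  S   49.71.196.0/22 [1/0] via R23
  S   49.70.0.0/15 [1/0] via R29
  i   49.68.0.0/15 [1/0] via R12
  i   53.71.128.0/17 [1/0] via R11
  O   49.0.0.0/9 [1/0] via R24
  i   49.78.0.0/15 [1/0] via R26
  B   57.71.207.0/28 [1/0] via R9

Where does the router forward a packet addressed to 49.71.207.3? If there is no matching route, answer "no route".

R29

Routes whose prefix contains 49.71.207.3:
  49.0.0.0/9 (49.0.0.0 - 49.127.255.255) -> R24
  49.64.0.0/10 (49.64.0.0 - 49.127.255.255) -> R16
  49.64.0.0/11 (49.64.0.0 - 49.95.255.255) -> R27
  49.64.0.0/12 (49.64.0.0 - 49.79.255.255) -> R15
  49.70.0.0/15 (49.70.0.0 - 49.71.255.255) -> R29
More-specific entries that do NOT match:
  57.71.207.0/28 (57.71.207.0 - 57.71.207.15) does not contain 49.71.207.3
  57.71.207.0/27 (57.71.207.0 - 57.71.207.31) does not contain 49.71.207.3
  49.71.206.0/25 (49.71.206.0 - 49.71.206.127) does not contain 49.71.207.3
  49.71.199.0/24 (49.71.199.0 - 49.71.199.255) does not contain 49.71.207.3
  49.71.196.0/22 (49.71.196.0 - 49.71.199.255) does not contain 49.71.207.3
  49.71.192.0/21 (49.71.192.0 - 49.71.199.255) does not contain 49.71.207.3
  49.71.0.0/17 (49.71.0.0 - 49.71.127.255) does not contain 49.71.207.3
  53.71.128.0/17 (53.71.128.0 - 53.71.255.255) does not contain 49.71.207.3
Longest matching prefix is /15 -> next hop R29.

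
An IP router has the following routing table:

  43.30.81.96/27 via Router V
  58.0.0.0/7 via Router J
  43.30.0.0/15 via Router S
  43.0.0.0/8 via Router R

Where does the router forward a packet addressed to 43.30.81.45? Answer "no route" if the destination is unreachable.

Router S

Routes whose prefix contains 43.30.81.45:
  43.0.0.0/8 (43.0.0.0 - 43.255.255.255) -> Router R
  43.30.0.0/15 (43.30.0.0 - 43.31.255.255) -> Router S
More-specific entries that do NOT match:
  43.30.81.96/27 (43.30.81.96 - 43.30.81.127) does not contain 43.30.81.45
Longest matching prefix is /15 -> next hop Router S.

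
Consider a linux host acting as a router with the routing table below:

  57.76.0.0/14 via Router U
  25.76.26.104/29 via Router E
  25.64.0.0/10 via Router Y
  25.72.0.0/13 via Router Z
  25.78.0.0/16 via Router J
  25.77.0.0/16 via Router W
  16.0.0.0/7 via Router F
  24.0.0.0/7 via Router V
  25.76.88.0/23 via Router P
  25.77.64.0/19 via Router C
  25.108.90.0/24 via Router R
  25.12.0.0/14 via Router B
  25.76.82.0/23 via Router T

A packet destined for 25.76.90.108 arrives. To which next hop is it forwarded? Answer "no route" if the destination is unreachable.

Router Z

Routes whose prefix contains 25.76.90.108:
  24.0.0.0/7 (24.0.0.0 - 25.255.255.255) -> Router V
  25.64.0.0/10 (25.64.0.0 - 25.127.255.255) -> Router Y
  25.72.0.0/13 (25.72.0.0 - 25.79.255.255) -> Router Z
More-specific entries that do NOT match:
  25.76.26.104/29 (25.76.26.104 - 25.76.26.111) does not contain 25.76.90.108
  25.108.90.0/24 (25.108.90.0 - 25.108.90.255) does not contain 25.76.90.108
  25.76.88.0/23 (25.76.88.0 - 25.76.89.255) does not contain 25.76.90.108
  25.76.82.0/23 (25.76.82.0 - 25.76.83.255) does not contain 25.76.90.108
  25.77.64.0/19 (25.77.64.0 - 25.77.95.255) does not contain 25.76.90.108
  25.78.0.0/16 (25.78.0.0 - 25.78.255.255) does not contain 25.76.90.108
  25.77.0.0/16 (25.77.0.0 - 25.77.255.255) does not contain 25.76.90.108
  57.76.0.0/14 (57.76.0.0 - 57.79.255.255) does not contain 25.76.90.108
  25.12.0.0/14 (25.12.0.0 - 25.15.255.255) does not contain 25.76.90.108
Longest matching prefix is /13 -> next hop Router Z.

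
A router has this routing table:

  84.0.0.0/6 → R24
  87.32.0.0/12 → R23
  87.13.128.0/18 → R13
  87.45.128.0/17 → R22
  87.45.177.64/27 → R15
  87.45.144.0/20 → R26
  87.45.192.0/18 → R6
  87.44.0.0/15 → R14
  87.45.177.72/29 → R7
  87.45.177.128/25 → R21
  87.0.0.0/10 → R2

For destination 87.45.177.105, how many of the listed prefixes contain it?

Prefixes containing 87.45.177.105:
  84.0.0.0/6 (84.0.0.0 - 87.255.255.255)
  87.0.0.0/10 (87.0.0.0 - 87.63.255.255)
  87.32.0.0/12 (87.32.0.0 - 87.47.255.255)
  87.44.0.0/15 (87.44.0.0 - 87.45.255.255)
  87.45.128.0/17 (87.45.128.0 - 87.45.255.255)
Total matching entries: 5.

5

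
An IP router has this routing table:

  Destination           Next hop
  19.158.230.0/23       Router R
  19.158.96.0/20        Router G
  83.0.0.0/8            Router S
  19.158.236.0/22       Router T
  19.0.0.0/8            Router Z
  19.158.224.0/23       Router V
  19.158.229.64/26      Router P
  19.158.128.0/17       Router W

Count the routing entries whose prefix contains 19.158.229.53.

2

Prefixes containing 19.158.229.53:
  19.0.0.0/8 (19.0.0.0 - 19.255.255.255)
  19.158.128.0/17 (19.158.128.0 - 19.158.255.255)
Total matching entries: 2.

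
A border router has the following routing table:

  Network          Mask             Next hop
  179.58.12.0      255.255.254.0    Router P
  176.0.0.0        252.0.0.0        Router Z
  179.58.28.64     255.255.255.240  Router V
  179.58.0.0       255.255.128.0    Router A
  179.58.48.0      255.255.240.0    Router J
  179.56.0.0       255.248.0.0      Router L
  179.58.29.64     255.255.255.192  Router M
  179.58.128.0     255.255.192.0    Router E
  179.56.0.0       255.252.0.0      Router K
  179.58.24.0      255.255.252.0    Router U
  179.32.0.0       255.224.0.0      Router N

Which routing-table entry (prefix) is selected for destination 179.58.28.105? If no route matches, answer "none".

179.58.0.0/17

Entries matching 179.58.28.105:
  176.0.0.0/6 (176.0.0.0 - 179.255.255.255)
  179.32.0.0/11 (179.32.0.0 - 179.63.255.255)
  179.56.0.0/13 (179.56.0.0 - 179.63.255.255)
  179.56.0.0/14 (179.56.0.0 - 179.59.255.255)
  179.58.0.0/17 (179.58.0.0 - 179.58.127.255)
Most specific is 179.58.0.0/17.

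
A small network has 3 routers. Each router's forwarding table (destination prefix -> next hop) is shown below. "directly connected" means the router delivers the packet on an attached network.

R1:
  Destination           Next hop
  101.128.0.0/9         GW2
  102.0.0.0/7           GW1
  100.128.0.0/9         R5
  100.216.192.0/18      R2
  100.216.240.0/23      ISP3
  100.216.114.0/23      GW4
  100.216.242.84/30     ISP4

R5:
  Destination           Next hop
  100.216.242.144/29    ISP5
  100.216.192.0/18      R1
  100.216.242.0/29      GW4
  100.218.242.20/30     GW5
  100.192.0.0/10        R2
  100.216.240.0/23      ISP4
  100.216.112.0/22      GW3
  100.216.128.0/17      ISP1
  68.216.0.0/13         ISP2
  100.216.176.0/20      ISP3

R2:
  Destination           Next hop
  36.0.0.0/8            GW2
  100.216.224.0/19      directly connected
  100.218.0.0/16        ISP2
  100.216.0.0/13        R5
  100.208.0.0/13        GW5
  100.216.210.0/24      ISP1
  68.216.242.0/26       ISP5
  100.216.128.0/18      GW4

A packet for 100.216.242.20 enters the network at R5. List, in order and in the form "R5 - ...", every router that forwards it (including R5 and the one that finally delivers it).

R5 - R1 - R2

At R5: longest match for 100.216.242.20 is 100.216.192.0/18 -> R1
At R1: longest match for 100.216.242.20 is 100.216.192.0/18 -> R2
At R2: longest match for 100.216.242.20 is 100.216.224.0/19 -> directly connected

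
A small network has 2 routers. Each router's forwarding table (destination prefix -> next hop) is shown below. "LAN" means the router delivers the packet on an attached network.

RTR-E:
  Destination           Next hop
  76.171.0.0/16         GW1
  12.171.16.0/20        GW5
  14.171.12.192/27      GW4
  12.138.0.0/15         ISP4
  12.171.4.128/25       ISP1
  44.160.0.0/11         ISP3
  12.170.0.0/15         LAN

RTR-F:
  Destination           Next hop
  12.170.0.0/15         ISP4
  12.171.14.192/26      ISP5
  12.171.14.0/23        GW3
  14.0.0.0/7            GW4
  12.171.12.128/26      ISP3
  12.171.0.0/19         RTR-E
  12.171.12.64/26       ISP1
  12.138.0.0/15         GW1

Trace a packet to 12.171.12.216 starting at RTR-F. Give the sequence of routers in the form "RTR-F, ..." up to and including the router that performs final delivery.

RTR-F, RTR-E

At RTR-F: longest match for 12.171.12.216 is 12.171.0.0/19 -> RTR-E
At RTR-E: longest match for 12.171.12.216 is 12.170.0.0/15 -> LAN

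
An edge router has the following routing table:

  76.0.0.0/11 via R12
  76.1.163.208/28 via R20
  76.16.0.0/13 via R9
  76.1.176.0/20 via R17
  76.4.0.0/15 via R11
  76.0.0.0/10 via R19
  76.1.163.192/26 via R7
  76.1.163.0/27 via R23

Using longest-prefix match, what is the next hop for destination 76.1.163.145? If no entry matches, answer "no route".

R12

Routes whose prefix contains 76.1.163.145:
  76.0.0.0/10 (76.0.0.0 - 76.63.255.255) -> R19
  76.0.0.0/11 (76.0.0.0 - 76.31.255.255) -> R12
More-specific entries that do NOT match:
  76.1.163.208/28 (76.1.163.208 - 76.1.163.223) does not contain 76.1.163.145
  76.1.163.0/27 (76.1.163.0 - 76.1.163.31) does not contain 76.1.163.145
  76.1.163.192/26 (76.1.163.192 - 76.1.163.255) does not contain 76.1.163.145
  76.1.176.0/20 (76.1.176.0 - 76.1.191.255) does not contain 76.1.163.145
  76.4.0.0/15 (76.4.0.0 - 76.5.255.255) does not contain 76.1.163.145
  76.16.0.0/13 (76.16.0.0 - 76.23.255.255) does not contain 76.1.163.145
Longest matching prefix is /11 -> next hop R12.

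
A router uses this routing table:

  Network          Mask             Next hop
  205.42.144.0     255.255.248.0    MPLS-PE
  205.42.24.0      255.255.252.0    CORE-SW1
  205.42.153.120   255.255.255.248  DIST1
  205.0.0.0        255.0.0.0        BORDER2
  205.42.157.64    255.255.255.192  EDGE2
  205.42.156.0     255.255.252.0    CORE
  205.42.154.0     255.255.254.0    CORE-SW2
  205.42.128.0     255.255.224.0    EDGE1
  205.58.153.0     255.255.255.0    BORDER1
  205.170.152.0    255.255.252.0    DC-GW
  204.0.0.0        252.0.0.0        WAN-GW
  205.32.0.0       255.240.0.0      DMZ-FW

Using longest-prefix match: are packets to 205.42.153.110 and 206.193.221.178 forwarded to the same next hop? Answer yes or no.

205.42.153.110: longest match 205.42.128.0/19 -> EDGE1
206.193.221.178: longest match 204.0.0.0/6 -> WAN-GW

no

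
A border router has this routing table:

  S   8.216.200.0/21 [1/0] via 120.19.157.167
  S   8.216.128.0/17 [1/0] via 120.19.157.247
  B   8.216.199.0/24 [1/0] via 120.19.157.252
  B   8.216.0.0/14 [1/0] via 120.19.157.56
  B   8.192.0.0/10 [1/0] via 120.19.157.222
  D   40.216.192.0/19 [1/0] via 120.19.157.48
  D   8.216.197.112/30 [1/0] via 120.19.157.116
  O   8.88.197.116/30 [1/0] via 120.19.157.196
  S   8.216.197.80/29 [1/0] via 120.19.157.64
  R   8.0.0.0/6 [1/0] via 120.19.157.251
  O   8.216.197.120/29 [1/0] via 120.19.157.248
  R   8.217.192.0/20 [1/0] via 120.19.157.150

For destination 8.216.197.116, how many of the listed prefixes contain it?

4

Prefixes containing 8.216.197.116:
  8.0.0.0/6 (8.0.0.0 - 11.255.255.255)
  8.192.0.0/10 (8.192.0.0 - 8.255.255.255)
  8.216.0.0/14 (8.216.0.0 - 8.219.255.255)
  8.216.128.0/17 (8.216.128.0 - 8.216.255.255)
Total matching entries: 4.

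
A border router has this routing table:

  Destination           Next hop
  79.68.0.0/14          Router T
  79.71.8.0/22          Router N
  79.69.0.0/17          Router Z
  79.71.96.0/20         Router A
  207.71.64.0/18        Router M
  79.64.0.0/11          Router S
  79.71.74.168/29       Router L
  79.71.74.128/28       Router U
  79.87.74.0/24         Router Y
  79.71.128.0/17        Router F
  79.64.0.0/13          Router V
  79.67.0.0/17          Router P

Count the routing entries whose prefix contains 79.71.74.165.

Prefixes containing 79.71.74.165:
  79.64.0.0/11 (79.64.0.0 - 79.95.255.255)
  79.64.0.0/13 (79.64.0.0 - 79.71.255.255)
  79.68.0.0/14 (79.68.0.0 - 79.71.255.255)
Total matching entries: 3.

3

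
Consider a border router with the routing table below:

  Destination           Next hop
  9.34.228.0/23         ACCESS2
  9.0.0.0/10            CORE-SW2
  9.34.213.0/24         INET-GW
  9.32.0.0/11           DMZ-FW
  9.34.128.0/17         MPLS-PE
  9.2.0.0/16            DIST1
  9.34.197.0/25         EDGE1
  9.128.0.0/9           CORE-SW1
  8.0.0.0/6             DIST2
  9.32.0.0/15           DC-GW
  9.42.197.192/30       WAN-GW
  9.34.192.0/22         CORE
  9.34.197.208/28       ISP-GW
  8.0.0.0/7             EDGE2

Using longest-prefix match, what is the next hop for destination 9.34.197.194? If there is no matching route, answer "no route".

MPLS-PE

Routes whose prefix contains 9.34.197.194:
  8.0.0.0/6 (8.0.0.0 - 11.255.255.255) -> DIST2
  8.0.0.0/7 (8.0.0.0 - 9.255.255.255) -> EDGE2
  9.0.0.0/10 (9.0.0.0 - 9.63.255.255) -> CORE-SW2
  9.32.0.0/11 (9.32.0.0 - 9.63.255.255) -> DMZ-FW
  9.34.128.0/17 (9.34.128.0 - 9.34.255.255) -> MPLS-PE
More-specific entries that do NOT match:
  9.42.197.192/30 (9.42.197.192 - 9.42.197.195) does not contain 9.34.197.194
  9.34.197.208/28 (9.34.197.208 - 9.34.197.223) does not contain 9.34.197.194
  9.34.197.0/25 (9.34.197.0 - 9.34.197.127) does not contain 9.34.197.194
  9.34.213.0/24 (9.34.213.0 - 9.34.213.255) does not contain 9.34.197.194
  9.34.228.0/23 (9.34.228.0 - 9.34.229.255) does not contain 9.34.197.194
  9.34.192.0/22 (9.34.192.0 - 9.34.195.255) does not contain 9.34.197.194
Longest matching prefix is /17 -> next hop MPLS-PE.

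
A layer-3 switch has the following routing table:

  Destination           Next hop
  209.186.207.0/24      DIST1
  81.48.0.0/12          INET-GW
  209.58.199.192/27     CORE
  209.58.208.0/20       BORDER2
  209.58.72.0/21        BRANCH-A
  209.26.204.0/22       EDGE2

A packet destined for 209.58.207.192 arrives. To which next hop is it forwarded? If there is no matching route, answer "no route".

no route

No entry's prefix contains 209.58.207.192; there is no default route.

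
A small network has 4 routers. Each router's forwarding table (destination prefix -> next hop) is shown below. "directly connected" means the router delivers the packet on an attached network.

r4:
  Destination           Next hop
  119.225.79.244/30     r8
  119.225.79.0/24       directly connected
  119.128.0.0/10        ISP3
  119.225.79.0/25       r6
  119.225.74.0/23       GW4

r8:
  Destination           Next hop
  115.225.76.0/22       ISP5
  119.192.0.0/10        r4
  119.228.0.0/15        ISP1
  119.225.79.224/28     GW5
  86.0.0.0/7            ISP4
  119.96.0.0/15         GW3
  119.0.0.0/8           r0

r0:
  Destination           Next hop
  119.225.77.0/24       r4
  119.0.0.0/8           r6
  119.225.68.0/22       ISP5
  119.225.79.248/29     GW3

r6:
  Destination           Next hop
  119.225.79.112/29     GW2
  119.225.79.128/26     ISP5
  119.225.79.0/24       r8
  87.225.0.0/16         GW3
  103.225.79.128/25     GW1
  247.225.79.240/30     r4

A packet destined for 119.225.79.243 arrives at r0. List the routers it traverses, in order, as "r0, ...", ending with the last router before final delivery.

At r0: longest match for 119.225.79.243 is 119.0.0.0/8 -> r6
At r6: longest match for 119.225.79.243 is 119.225.79.0/24 -> r8
At r8: longest match for 119.225.79.243 is 119.192.0.0/10 -> r4
At r4: longest match for 119.225.79.243 is 119.225.79.0/24 -> directly connected

r0, r6, r8, r4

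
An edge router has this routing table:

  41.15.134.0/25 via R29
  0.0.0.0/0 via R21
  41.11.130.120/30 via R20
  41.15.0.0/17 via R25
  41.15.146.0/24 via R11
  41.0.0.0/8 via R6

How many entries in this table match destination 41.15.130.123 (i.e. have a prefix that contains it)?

Prefixes containing 41.15.130.123:
  0.0.0.0/0 (default, matches everything)
  41.0.0.0/8 (41.0.0.0 - 41.255.255.255)
Total matching entries: 2.

2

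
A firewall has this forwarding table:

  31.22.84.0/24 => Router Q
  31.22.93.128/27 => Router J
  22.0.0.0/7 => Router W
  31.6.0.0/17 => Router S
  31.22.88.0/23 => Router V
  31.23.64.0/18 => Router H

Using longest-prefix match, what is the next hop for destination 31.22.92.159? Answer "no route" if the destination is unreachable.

no route

No entry's prefix contains 31.22.92.159; there is no default route.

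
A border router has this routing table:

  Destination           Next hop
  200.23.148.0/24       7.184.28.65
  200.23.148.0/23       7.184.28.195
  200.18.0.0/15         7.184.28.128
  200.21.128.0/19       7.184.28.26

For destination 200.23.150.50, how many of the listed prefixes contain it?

No listed prefix contains 200.23.150.50.
Total matching entries: 0.

0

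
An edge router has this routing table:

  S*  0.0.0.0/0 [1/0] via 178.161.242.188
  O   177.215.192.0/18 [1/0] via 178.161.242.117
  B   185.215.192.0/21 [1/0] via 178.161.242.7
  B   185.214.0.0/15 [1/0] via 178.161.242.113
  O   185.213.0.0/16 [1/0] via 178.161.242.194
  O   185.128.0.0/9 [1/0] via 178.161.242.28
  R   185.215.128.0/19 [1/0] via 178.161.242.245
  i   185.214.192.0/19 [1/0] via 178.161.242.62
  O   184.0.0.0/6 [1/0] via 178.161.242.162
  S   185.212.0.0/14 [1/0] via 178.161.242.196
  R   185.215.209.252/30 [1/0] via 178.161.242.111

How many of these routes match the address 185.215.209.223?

5

Prefixes containing 185.215.209.223:
  0.0.0.0/0 (default, matches everything)
  184.0.0.0/6 (184.0.0.0 - 187.255.255.255)
  185.128.0.0/9 (185.128.0.0 - 185.255.255.255)
  185.212.0.0/14 (185.212.0.0 - 185.215.255.255)
  185.214.0.0/15 (185.214.0.0 - 185.215.255.255)
Total matching entries: 5.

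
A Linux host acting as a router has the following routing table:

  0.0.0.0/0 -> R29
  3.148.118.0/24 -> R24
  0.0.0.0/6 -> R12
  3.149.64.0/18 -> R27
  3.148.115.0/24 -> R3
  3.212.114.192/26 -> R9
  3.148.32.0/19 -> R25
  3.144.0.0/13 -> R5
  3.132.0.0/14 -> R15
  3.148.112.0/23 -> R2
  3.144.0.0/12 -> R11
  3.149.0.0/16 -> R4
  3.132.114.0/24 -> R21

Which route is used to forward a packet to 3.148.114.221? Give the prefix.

3.144.0.0/13

Entries matching 3.148.114.221:
  0.0.0.0/0 (default, matches everything)
  0.0.0.0/6 (0.0.0.0 - 3.255.255.255)
  3.144.0.0/12 (3.144.0.0 - 3.159.255.255)
  3.144.0.0/13 (3.144.0.0 - 3.151.255.255)
Most specific is 3.144.0.0/13.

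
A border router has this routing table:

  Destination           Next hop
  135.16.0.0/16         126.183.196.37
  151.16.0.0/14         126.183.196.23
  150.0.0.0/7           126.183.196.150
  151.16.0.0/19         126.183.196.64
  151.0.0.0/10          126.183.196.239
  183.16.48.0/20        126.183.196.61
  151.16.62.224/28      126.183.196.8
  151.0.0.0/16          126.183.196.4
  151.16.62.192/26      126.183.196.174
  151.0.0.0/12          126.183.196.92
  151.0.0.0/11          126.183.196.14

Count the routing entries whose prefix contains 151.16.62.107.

Prefixes containing 151.16.62.107:
  150.0.0.0/7 (150.0.0.0 - 151.255.255.255)
  151.0.0.0/10 (151.0.0.0 - 151.63.255.255)
  151.0.0.0/11 (151.0.0.0 - 151.31.255.255)
  151.16.0.0/14 (151.16.0.0 - 151.19.255.255)
Total matching entries: 4.

4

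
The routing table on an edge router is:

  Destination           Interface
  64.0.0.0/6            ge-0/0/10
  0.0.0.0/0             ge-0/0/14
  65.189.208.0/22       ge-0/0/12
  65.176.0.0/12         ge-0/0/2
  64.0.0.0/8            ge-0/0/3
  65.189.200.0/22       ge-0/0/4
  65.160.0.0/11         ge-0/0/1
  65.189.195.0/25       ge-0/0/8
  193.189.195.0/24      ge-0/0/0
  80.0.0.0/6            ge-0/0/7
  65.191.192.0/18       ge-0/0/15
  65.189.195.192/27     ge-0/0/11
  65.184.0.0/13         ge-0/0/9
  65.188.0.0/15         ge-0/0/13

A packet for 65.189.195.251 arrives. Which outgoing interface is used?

ge-0/0/13

Routes whose prefix contains 65.189.195.251:
  0.0.0.0/0 (default, matches everything) -> ge-0/0/14
  64.0.0.0/6 (64.0.0.0 - 67.255.255.255) -> ge-0/0/10
  65.160.0.0/11 (65.160.0.0 - 65.191.255.255) -> ge-0/0/1
  65.176.0.0/12 (65.176.0.0 - 65.191.255.255) -> ge-0/0/2
  65.184.0.0/13 (65.184.0.0 - 65.191.255.255) -> ge-0/0/9
  65.188.0.0/15 (65.188.0.0 - 65.189.255.255) -> ge-0/0/13
More-specific entries that do NOT match:
  65.189.195.192/27 (65.189.195.192 - 65.189.195.223) does not contain 65.189.195.251
  65.189.195.0/25 (65.189.195.0 - 65.189.195.127) does not contain 65.189.195.251
  193.189.195.0/24 (193.189.195.0 - 193.189.195.255) does not contain 65.189.195.251
  65.189.208.0/22 (65.189.208.0 - 65.189.211.255) does not contain 65.189.195.251
  65.189.200.0/22 (65.189.200.0 - 65.189.203.255) does not contain 65.189.195.251
  65.191.192.0/18 (65.191.192.0 - 65.191.255.255) does not contain 65.189.195.251
Longest matching prefix is /15 -> interface ge-0/0/13.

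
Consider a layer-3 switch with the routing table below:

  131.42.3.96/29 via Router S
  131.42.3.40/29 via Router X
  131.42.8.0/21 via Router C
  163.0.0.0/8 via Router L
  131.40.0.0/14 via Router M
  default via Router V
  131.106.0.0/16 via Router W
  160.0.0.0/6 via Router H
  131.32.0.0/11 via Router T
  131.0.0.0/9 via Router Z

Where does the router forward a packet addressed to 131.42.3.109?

Routes whose prefix contains 131.42.3.109:
  0.0.0.0/0 (default, matches everything) -> Router V
  131.0.0.0/9 (131.0.0.0 - 131.127.255.255) -> Router Z
  131.32.0.0/11 (131.32.0.0 - 131.63.255.255) -> Router T
  131.40.0.0/14 (131.40.0.0 - 131.43.255.255) -> Router M
More-specific entries that do NOT match:
  131.42.3.96/29 (131.42.3.96 - 131.42.3.103) does not contain 131.42.3.109
  131.42.3.40/29 (131.42.3.40 - 131.42.3.47) does not contain 131.42.3.109
  131.42.8.0/21 (131.42.8.0 - 131.42.15.255) does not contain 131.42.3.109
  131.106.0.0/16 (131.106.0.0 - 131.106.255.255) does not contain 131.42.3.109
Longest matching prefix is /14 -> next hop Router M.

Router M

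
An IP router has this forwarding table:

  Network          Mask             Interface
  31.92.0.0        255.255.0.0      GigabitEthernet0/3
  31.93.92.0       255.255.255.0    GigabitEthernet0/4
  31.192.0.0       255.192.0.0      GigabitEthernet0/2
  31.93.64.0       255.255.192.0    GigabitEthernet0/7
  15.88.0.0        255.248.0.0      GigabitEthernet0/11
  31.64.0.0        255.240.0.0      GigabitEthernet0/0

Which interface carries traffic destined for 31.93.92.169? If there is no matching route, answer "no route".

Routes whose prefix contains 31.93.92.169:
  31.93.64.0/18 (31.93.64.0 - 31.93.127.255) -> GigabitEthernet0/7
  31.93.92.0/24 (31.93.92.0 - 31.93.92.255) -> GigabitEthernet0/4
Longest matching prefix is /24 -> interface GigabitEthernet0/4.

GigabitEthernet0/4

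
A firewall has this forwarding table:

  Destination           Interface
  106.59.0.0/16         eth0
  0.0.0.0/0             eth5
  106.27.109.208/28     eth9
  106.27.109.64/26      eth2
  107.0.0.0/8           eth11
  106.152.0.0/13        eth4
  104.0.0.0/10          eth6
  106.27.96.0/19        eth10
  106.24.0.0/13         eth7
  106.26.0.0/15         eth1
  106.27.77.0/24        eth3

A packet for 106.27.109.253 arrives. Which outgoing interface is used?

Routes whose prefix contains 106.27.109.253:
  0.0.0.0/0 (default, matches everything) -> eth5
  106.24.0.0/13 (106.24.0.0 - 106.31.255.255) -> eth7
  106.26.0.0/15 (106.26.0.0 - 106.27.255.255) -> eth1
  106.27.96.0/19 (106.27.96.0 - 106.27.127.255) -> eth10
More-specific entries that do NOT match:
  106.27.109.208/28 (106.27.109.208 - 106.27.109.223) does not contain 106.27.109.253
  106.27.109.64/26 (106.27.109.64 - 106.27.109.127) does not contain 106.27.109.253
  106.27.77.0/24 (106.27.77.0 - 106.27.77.255) does not contain 106.27.109.253
Longest matching prefix is /19 -> interface eth10.

eth10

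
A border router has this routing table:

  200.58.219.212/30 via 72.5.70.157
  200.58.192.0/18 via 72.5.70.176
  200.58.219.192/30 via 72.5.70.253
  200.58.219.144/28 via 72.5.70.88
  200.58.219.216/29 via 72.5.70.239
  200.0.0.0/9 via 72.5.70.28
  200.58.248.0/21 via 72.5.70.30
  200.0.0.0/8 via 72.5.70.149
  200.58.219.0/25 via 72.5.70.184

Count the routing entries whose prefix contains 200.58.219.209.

Prefixes containing 200.58.219.209:
  200.0.0.0/8 (200.0.0.0 - 200.255.255.255)
  200.0.0.0/9 (200.0.0.0 - 200.127.255.255)
  200.58.192.0/18 (200.58.192.0 - 200.58.255.255)
Total matching entries: 3.

3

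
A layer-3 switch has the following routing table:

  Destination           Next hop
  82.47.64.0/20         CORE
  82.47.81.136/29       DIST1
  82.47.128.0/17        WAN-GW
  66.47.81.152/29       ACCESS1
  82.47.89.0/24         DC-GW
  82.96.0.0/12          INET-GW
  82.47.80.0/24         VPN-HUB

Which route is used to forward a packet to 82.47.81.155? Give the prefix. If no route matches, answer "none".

none

82.47.81.155 is outside every listed prefix and there is no default route.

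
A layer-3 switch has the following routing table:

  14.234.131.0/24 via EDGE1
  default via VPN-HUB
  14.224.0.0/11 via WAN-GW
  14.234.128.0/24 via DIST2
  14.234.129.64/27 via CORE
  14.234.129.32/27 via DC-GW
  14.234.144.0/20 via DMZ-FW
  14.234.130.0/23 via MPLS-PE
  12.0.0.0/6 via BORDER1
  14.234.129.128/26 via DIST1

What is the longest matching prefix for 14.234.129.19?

14.224.0.0/11

Entries matching 14.234.129.19:
  0.0.0.0/0 (default, matches everything)
  12.0.0.0/6 (12.0.0.0 - 15.255.255.255)
  14.224.0.0/11 (14.224.0.0 - 14.255.255.255)
Most specific is 14.224.0.0/11.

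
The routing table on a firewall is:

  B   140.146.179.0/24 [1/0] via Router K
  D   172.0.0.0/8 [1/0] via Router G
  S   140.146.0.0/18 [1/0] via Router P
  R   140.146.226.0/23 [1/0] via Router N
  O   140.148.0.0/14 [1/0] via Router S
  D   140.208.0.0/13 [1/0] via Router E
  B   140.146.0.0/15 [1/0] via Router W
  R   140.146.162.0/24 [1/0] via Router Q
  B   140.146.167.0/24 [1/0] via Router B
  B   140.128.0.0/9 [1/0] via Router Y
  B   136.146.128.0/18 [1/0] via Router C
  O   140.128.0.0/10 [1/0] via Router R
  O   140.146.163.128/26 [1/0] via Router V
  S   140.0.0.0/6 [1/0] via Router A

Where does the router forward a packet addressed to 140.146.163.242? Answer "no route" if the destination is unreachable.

Router W

Routes whose prefix contains 140.146.163.242:
  140.0.0.0/6 (140.0.0.0 - 143.255.255.255) -> Router A
  140.128.0.0/9 (140.128.0.0 - 140.255.255.255) -> Router Y
  140.128.0.0/10 (140.128.0.0 - 140.191.255.255) -> Router R
  140.146.0.0/15 (140.146.0.0 - 140.147.255.255) -> Router W
More-specific entries that do NOT match:
  140.146.163.128/26 (140.146.163.128 - 140.146.163.191) does not contain 140.146.163.242
  140.146.179.0/24 (140.146.179.0 - 140.146.179.255) does not contain 140.146.163.242
  140.146.162.0/24 (140.146.162.0 - 140.146.162.255) does not contain 140.146.163.242
  140.146.167.0/24 (140.146.167.0 - 140.146.167.255) does not contain 140.146.163.242
  140.146.226.0/23 (140.146.226.0 - 140.146.227.255) does not contain 140.146.163.242
  140.146.0.0/18 (140.146.0.0 - 140.146.63.255) does not contain 140.146.163.242
  136.146.128.0/18 (136.146.128.0 - 136.146.191.255) does not contain 140.146.163.242
Longest matching prefix is /15 -> next hop Router W.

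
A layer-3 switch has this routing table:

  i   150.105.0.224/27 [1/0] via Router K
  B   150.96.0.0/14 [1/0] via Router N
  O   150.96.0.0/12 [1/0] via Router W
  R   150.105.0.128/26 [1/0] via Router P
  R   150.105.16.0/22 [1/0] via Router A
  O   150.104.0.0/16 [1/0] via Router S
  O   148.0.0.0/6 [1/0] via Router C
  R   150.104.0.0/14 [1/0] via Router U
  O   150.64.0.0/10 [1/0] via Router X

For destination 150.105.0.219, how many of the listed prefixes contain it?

4

Prefixes containing 150.105.0.219:
  148.0.0.0/6 (148.0.0.0 - 151.255.255.255)
  150.64.0.0/10 (150.64.0.0 - 150.127.255.255)
  150.96.0.0/12 (150.96.0.0 - 150.111.255.255)
  150.104.0.0/14 (150.104.0.0 - 150.107.255.255)
Total matching entries: 4.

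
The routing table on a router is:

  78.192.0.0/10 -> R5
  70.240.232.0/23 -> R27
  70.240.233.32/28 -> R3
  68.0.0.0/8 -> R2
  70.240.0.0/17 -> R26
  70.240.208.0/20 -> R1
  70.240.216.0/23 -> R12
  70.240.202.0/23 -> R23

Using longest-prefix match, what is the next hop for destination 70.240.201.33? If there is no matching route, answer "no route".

no route

No entry's prefix contains 70.240.201.33; there is no default route.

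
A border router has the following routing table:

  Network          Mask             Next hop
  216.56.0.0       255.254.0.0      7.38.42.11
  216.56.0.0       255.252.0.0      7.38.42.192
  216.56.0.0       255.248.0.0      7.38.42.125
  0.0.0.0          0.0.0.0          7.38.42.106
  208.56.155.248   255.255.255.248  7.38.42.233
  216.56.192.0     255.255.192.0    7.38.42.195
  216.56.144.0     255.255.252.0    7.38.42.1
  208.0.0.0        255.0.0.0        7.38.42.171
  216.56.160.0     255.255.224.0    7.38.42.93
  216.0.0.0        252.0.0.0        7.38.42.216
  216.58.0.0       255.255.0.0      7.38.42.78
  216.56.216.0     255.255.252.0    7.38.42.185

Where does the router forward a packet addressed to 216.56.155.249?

Routes whose prefix contains 216.56.155.249:
  0.0.0.0/0 (default, matches everything) -> 7.38.42.106
  216.0.0.0/6 (216.0.0.0 - 219.255.255.255) -> 7.38.42.216
  216.56.0.0/13 (216.56.0.0 - 216.63.255.255) -> 7.38.42.125
  216.56.0.0/14 (216.56.0.0 - 216.59.255.255) -> 7.38.42.192
  216.56.0.0/15 (216.56.0.0 - 216.57.255.255) -> 7.38.42.11
More-specific entries that do NOT match:
  208.56.155.248/29 (208.56.155.248 - 208.56.155.255) does not contain 216.56.155.249
  216.56.144.0/22 (216.56.144.0 - 216.56.147.255) does not contain 216.56.155.249
  216.56.216.0/22 (216.56.216.0 - 216.56.219.255) does not contain 216.56.155.249
  216.56.160.0/19 (216.56.160.0 - 216.56.191.255) does not contain 216.56.155.249
  216.56.192.0/18 (216.56.192.0 - 216.56.255.255) does not contain 216.56.155.249
  216.58.0.0/16 (216.58.0.0 - 216.58.255.255) does not contain 216.56.155.249
Longest matching prefix is /15 -> next hop 7.38.42.11.

7.38.42.11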